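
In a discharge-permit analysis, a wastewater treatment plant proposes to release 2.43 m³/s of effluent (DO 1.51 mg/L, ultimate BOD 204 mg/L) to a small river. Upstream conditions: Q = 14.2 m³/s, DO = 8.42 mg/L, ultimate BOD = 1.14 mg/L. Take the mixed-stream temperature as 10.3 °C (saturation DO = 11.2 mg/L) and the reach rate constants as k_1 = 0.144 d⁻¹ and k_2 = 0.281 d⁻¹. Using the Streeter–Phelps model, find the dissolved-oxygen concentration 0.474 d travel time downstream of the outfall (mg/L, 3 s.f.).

DO ≈ 5.98 mg/L

Mixed DO = (14.2×8.42 + 2.43×1.51)/(14.2+2.43) = 123.2/16.63 = 7.410 mg/L.
Mixed L₀ = (14.2×1.14 + 2.43×204)/(16.63) = 511.9/16.63 = 30.78 mg/L.
Initial deficit D₀ = C_s − DO₀ = 11.2 − 7.410 = 3.790 mg/L.
D(0.474) = [0.144×30.78/(0.281−0.144)](e^(−0.144×0.474) − e^(−0.281×0.474)) + 3.790 e^(−0.281×0.474)
= 32.36 × (0.9340 − 0.8753) + 3.790 × 0.8753 = 5.217 mg/L.
DO = 11.2 − 5.217 = 5.983 mg/L.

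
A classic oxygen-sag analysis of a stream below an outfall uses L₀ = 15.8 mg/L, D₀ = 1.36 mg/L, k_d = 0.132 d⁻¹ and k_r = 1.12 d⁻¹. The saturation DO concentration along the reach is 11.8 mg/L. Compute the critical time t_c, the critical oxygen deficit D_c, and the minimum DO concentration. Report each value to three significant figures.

t_c ≈ 1.12 d; D_c ≈ 1.61 mg/L; min DO ≈ 10.2 mg/L

t_c = [1/(k_r−k_d)] ln[(k_r/k_d)(1 − D₀(k_r−k_d)/(k_d L₀))]
= [1/(1.12−0.132)] ln[(1.12/0.132)(1 − 1.36×0.9880/(0.132×15.8))]
= (1/0.9880) ln[8.485 × 0.3557] = 1.012 × ln(3.018) = 1.012 × 1.105 = 1.118 d.
L(t_c) = L₀ e^(−k_d t_c) = 15.8 × 0.8628 = 13.63 mg/L, and at the critical point k_r D_c = k_d L, so D_c = (0.132/1.12) × 13.63 = 1.607 mg/L.
Minimum DO = C_s − D_c = 11.8 − 1.607 = 10.19 mg/L.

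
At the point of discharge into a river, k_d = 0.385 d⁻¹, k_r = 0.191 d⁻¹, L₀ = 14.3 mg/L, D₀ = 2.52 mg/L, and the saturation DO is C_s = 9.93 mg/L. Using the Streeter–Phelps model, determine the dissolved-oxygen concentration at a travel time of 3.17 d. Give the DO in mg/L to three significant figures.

k_d L₀/(k_r−k_d) = 0.385×14.3/(0.191−0.385) = 5.506/-0.1940 = -28.38 mg/L.
e^(−k_d t) = e^(−0.385×3.170) = 0.2951; e^(−k_r t) = e^(−0.191×3.170) = 0.5458.
D = -28.38 × (0.2951 − 0.5458) + 2.52 × 0.5458 = 7.115 + 1.375 = 8.491 mg/L.
DO = C_s − D = 9.93 − 8.491 = 1.439 mg/L.

DO ≈ 1.44 mg/L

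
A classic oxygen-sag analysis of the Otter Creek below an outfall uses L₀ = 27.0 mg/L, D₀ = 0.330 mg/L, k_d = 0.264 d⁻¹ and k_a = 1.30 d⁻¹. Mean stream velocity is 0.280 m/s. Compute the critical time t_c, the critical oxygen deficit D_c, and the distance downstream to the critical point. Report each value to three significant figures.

With k_a/k_d = 4.924 and 1 − D₀(k_a−k_d)/(k_d L₀) = 0.9520,
t_c = ln(4.924 × 0.9520) / (1.30 − 0.264) = ln(4.688) / 1.036 = 1.545/1.036 = 1.491 d.
L(t_c) = L₀ e^(−k_d t_c) = 27.0 × 0.6745 = 18.21 mg/L, and at the critical point k_a D_c = k_d L, so D_c = (0.264/1.30) × 18.21 = 3.699 mg/L.
x_c = v t_c = 0.280 m/s × 1.491 d × 86400 s/d = 36080 m ≈ 36.1 km.

t_c ≈ 1.49 d; D_c ≈ 3.70 mg/L; x_c ≈ 36.1 km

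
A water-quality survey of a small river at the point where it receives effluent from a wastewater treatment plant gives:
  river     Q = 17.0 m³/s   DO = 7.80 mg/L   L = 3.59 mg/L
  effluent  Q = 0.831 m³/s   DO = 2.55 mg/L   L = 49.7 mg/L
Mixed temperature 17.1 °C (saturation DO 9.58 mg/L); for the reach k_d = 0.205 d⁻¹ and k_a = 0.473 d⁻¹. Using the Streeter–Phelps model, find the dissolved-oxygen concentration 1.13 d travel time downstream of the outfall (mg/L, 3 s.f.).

Mixed DO = (17.0×7.80 + 0.831×2.55)/(17.0+0.831) = 134.7/17.83 = 7.555 mg/L.
Mixed L₀ = (17.0×3.59 + 0.831×49.7)/(17.83) = 102.3/17.83 = 5.739 mg/L.
Initial deficit D₀ = C_s − DO₀ = 9.58 − 7.555 = 2.025 mg/L.
D(1.13) = [0.205×5.739/(0.473−0.205)](e^(−0.205×1.13) − e^(−0.473×1.13)) + 2.025 e^(−0.473×1.13)
= 4.390 × (0.7932 − 0.5860) + 2.025 × 0.5860 = 2.096 mg/L.
DO = 9.58 − 2.096 = 7.484 mg/L.

DO ≈ 7.48 mg/L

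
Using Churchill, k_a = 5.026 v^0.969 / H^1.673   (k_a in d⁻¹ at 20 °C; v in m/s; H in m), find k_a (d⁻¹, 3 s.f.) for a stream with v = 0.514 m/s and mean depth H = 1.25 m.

k_a ≈ 1.82 d⁻¹

k_a = 5.026 × 0.514^0.969 / 1.25^1.673 = 5.026 × 0.5247 / 1.453 = 1.816 d⁻¹.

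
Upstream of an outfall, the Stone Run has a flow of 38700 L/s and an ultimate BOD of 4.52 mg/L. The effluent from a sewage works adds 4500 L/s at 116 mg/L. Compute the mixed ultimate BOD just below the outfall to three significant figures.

16.1 mg/L

Flow-weighted mixing: C = (Q_r C_r + Q_w C_w)/(Q_r + Q_w)
= (38700×4.52 + 4500×116)/(38700 + 4500) = 696900/43200 = 16.13 mg/L.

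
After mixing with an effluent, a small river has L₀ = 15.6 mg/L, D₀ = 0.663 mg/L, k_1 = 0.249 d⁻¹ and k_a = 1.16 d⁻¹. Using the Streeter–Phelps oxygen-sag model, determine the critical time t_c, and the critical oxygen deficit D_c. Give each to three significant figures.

With k_a/k_1 = 4.659 and 1 − D₀(k_a−k_1)/(k_1 L₀) = 0.8445,
t_c = ln(4.659 × 0.8445) / (1.16 − 0.249) = ln(3.934) / 0.9110 = 1.370/0.9110 = 1.504 d.
D_c = (k_1/k_a) L₀ e^(−k_1 t_c) = (0.249/1.16) × 15.6 × e^(−0.249×1.504) = 0.2147 × 15.6 × 0.6877 = 2.303 mg/L.

t_c ≈ 1.50 d; D_c ≈ 2.30 mg/L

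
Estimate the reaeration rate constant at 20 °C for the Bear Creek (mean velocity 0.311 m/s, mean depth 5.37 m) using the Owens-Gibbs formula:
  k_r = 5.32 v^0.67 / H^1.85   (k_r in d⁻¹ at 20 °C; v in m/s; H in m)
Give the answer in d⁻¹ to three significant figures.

k_r ≈ 0.109 d⁻¹

k_r = 5.32 × 0.311^0.67 / 5.37^1.85 = 5.32 × 0.4572 / 22.41 = 0.1085 d⁻¹.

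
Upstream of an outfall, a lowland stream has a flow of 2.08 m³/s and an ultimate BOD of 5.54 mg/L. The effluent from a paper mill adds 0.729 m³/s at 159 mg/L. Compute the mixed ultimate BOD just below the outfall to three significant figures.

Flow-weighted mixing: C = (Q_r C_r + Q_w C_w)/(Q_r + Q_w)
= (2.08×5.54 + 0.729×159)/(2.08 + 0.729) = 127.4/2.809 = 45.37 mg/L.

45.4 mg/L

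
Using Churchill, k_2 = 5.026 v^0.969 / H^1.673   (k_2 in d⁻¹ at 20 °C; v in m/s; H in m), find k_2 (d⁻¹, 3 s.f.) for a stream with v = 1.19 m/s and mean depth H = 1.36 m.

k_2 = 5.026 × 1.19^0.969 / 1.36^1.673 = 5.026 × 1.184 / 1.673 = 3.556 d⁻¹.

k_2 ≈ 3.56 d⁻¹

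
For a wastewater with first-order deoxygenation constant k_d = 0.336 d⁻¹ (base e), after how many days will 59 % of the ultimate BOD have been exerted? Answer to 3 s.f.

y/L₀ = 1 − e^(−k_d t) = 0.59 ⇒ e^(−k_d t) = 0.410
t = −ln(0.410) / 0.336 = 0.8916 / 0.336 = 2.654 d.

t ≈ 2.65 d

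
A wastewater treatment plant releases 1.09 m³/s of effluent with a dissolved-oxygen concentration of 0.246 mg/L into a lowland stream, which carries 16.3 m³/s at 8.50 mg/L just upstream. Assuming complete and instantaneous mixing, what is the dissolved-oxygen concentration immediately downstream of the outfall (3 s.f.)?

Flow-weighted mixing: C = (Q_r C_r + Q_w C_w)/(Q_r + Q_w)
= (16.3×8.50 + 1.09×0.246)/(16.3 + 1.09) = 138.8/17.39 = 7.983 mg/L.

7.98 mg/L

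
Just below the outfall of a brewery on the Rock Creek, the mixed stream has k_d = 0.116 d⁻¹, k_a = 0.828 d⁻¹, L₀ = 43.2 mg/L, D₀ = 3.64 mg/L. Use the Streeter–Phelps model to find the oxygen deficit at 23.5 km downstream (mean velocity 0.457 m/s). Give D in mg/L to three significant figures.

D ≈ 4.49 mg/L

Travel time t = x/v = 23.5 km / (0.457 m/s) = 23500 m / 0.457 m/s = 51420 s = 0.5952 d.
k_d L₀/(k_a−k_d) = 0.116×43.2/(0.828−0.116) = 5.011/0.7120 = 7.038 mg/L.
e^(−k_d t) = e^(−0.116×0.5952) = 0.9333; e^(−k_a t) = e^(−0.828×0.5952) = 0.6109.
D = 7.038 × (0.9333 − 0.6109) + 3.64 × 0.6109 = 2.269 + 2.224 = 4.493 mg/L.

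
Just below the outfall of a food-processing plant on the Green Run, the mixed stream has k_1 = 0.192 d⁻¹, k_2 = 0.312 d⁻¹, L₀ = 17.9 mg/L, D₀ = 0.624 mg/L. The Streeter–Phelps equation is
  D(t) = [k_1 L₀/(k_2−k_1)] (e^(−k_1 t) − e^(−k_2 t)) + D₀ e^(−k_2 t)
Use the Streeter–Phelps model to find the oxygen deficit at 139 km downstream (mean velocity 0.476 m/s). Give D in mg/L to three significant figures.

D ≈ 5.21 mg/L

Travel time t = x/v = 139 km / (0.476 m/s) = 139000 m / 0.476 m/s = 292000 s = 3.380 d.
k_1 L₀/(k_2−k_1) = 0.192×17.9/(0.312−0.192) = 3.437/0.1200 = 28.64 mg/L.
e^(−k_1 t) = e^(−0.192×3.380) = 0.5226; e^(−k_2 t) = e^(−0.312×3.380) = 0.3484.
D = 28.64 × (0.5226 − 0.3484) + 0.624 × 0.3484 = 4.990 + 0.2174 = 5.208 mg/L.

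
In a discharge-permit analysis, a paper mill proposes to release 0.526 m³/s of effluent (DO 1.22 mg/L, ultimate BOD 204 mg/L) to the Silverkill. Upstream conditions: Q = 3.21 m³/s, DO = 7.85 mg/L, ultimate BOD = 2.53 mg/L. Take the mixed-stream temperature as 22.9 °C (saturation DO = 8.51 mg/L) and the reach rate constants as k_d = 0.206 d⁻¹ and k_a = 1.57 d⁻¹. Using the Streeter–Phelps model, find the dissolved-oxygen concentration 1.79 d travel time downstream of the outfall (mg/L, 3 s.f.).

DO ≈ 5.47 mg/L

Mixed DO = (3.21×7.85 + 0.526×1.22)/(3.21+0.526) = 25.84/3.736 = 6.917 mg/L.
Mixed L₀ = (3.21×2.53 + 0.526×204)/(3.736) = 115.4/3.736 = 30.90 mg/L.
Initial deficit D₀ = C_s − DO₀ = 8.51 − 6.917 = 1.593 mg/L.
D(1.79) = [0.206×30.90/(1.57−0.206)](e^(−0.206×1.79) − e^(−1.57×1.79)) + 1.593 e^(−1.57×1.79)
= 4.666 × (0.6916 − 0.06019) + 1.593 × 0.06019 = 3.042 mg/L.
DO = 8.51 − 3.042 = 5.468 mg/L.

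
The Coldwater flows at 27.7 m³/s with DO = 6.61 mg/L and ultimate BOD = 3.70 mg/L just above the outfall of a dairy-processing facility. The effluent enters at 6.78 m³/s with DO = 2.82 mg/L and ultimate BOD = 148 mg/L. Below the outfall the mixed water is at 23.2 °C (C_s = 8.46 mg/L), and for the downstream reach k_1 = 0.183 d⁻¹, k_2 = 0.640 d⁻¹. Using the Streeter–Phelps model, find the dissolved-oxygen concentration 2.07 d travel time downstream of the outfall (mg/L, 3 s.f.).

Mixed DO = (27.7×6.61 + 6.78×2.82)/(27.7+6.78) = 202.2/34.48 = 5.865 mg/L.
Mixed L₀ = (27.7×3.70 + 6.78×148)/(34.48) = 1106/34.48 = 32.07 mg/L.
Initial deficit D₀ = C_s − DO₀ = 8.46 − 5.865 = 2.595 mg/L.
D(2.07) = [0.183×32.07/(0.640−0.183)](e^(−0.183×2.07) − e^(−0.640×2.07)) + 2.595 e^(−0.640×2.07)
= 12.84 × (0.6847 − 0.2659) + 2.595 × 0.2659 = 6.069 mg/L.
DO = 8.46 − 6.069 = 2.391 mg/L.

DO ≈ 2.39 mg/L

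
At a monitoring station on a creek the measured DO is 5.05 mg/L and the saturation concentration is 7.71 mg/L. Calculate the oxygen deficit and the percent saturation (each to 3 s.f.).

D = C_s − C = 7.71 − 5.05 = 2.66 mg/L.
% saturation = 5.05/7.71 × 100 = 65.5 %.

D ≈ 2.66 mg/L; 65.5 % saturation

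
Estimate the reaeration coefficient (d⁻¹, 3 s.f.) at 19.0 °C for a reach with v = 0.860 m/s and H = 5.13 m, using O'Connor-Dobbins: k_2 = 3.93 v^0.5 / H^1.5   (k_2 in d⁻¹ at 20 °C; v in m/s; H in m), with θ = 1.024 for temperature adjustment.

k_2 ≈ 0.306 d⁻¹

k_2(20) = 3.93 × 0.860^0.5 / 5.13^1.5 = 3.93 × 0.9274 / 11.62 = 0.3137 d⁻¹.
k_2(19.0) = 0.3137 × 1.024^(19.0−20) = 0.3137 × 0.9766 = 0.3063 d⁻¹.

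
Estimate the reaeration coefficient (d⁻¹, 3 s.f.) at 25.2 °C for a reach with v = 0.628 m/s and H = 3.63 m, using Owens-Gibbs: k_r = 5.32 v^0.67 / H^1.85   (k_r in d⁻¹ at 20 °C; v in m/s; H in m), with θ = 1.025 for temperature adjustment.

k_r(20) = 5.32 × 0.628^0.67 / 3.63^1.85 = 5.32 × 0.7322 / 10.86 = 0.3587 d⁻¹.
k_r(25.2) = 0.3587 × 1.025^(25.2−20) = 0.3587 × 1.137 = 0.4078 d⁻¹.

k_r ≈ 0.408 d⁻¹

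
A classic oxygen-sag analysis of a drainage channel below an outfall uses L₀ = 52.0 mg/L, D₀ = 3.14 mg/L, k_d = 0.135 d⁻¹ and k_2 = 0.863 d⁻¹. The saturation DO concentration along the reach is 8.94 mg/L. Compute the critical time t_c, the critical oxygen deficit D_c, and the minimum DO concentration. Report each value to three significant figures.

t_c = [1/(k_2−k_d)] ln[(k_2/k_d)(1 − D₀(k_2−k_d)/(k_d L₀))]
= [1/(0.863−0.135)] ln[(0.863/0.135)(1 − 3.14×0.7280/(0.135×52.0))]
= (1/0.7280) ln[6.393 × 0.6744] = 1.374 × ln(4.311) = 1.374 × 1.461 = 2.007 d.
L(t_c) = L₀ e^(−k_d t_c) = 52.0 × 0.7626 = 39.66 mg/L, and at the critical point k_2 D_c = k_d L, so D_c = (0.135/0.863) × 39.66 = 6.204 mg/L.
Minimum DO = C_s − D_c = 8.94 − 6.204 = 2.736 mg/L.

t_c ≈ 2.01 d; D_c ≈ 6.20 mg/L; min DO ≈ 2.74 mg/L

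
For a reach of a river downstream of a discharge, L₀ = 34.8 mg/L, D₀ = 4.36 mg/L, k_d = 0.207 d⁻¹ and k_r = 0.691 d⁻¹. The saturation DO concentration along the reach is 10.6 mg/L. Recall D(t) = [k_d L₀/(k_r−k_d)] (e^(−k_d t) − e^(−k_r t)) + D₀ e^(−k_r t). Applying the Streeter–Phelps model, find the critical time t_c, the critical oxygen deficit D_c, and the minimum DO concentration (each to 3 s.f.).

t_c ≈ 1.77 d; D_c ≈ 7.22 mg/L; min DO ≈ 3.38 mg/L

With k_r/k_d = 3.338 and 1 − D₀(k_r−k_d)/(k_d L₀) = 0.7071,
t_c = ln(3.338 × 0.7071) / (0.691 − 0.207) = ln(2.360) / 0.4840 = 0.8588/0.4840 = 1.774 d.
D_c = (k_d/k_r) L₀ e^(−k_d t_c) = (0.207/0.691) × 34.8 × e^(−0.207×1.774) = 0.2996 × 34.8 × 0.6926 = 7.220 mg/L.
Minimum DO = C_s − D_c = 10.6 − 7.220 = 3.380 mg/L.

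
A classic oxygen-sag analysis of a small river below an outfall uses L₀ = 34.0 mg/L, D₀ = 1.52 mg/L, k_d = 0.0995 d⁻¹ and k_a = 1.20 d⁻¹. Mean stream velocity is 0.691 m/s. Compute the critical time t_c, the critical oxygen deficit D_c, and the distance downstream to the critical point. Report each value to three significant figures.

t_c = [1/(k_a−k_d)] ln[(k_a/k_d)(1 − D₀(k_a−k_d)/(k_d L₀))]
= [1/(1.20−0.0995)] ln[(1.20/0.0995)(1 − 1.52×1.101/(0.0995×34.0))]
= (1/1.101) ln[12.06 × 0.5055] = 0.9087 × ln(6.097) = 0.9087 × 1.808 = 1.643 d.
D_c = (k_d/k_a) L₀ e^(−k_d t_c) = (0.0995/1.20) × 34.0 × e^(−0.0995×1.643) = 0.08292 × 34.0 × 0.8492 = 2.394 mg/L.
x_c = v t_c = 0.691 m/s × 1.643 d × 86400 s/d = 98070 m ≈ 98.1 km.

t_c ≈ 1.64 d; D_c ≈ 2.39 mg/L; x_c ≈ 98.1 km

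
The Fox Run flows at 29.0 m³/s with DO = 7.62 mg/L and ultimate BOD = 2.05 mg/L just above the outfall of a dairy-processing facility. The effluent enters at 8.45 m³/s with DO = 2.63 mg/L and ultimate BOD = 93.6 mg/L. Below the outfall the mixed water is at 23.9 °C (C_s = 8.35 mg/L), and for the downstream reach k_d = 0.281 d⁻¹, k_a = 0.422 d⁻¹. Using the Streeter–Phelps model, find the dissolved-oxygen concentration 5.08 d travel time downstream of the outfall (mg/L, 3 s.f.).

DO ≈ 2.58 mg/L

Mixed DO = (29.0×7.62 + 8.45×2.63)/(29.0+8.45) = 243.2/37.45 = 6.494 mg/L.
Mixed L₀ = (29.0×2.05 + 8.45×93.6)/(37.45) = 850.4/37.45 = 22.71 mg/L.
Initial deficit D₀ = C_s − DO₀ = 8.35 − 6.494 = 1.856 mg/L.
D(5.08) = [0.281×22.71/(0.422−0.281)](e^(−0.281×5.08) − e^(−0.422×5.08)) + 1.856 e^(−0.422×5.08)
= 45.25 × (0.2399 − 0.1172) + 1.856 × 0.1172 = 5.770 mg/L.
DO = 8.35 − 5.770 = 2.580 mg/L.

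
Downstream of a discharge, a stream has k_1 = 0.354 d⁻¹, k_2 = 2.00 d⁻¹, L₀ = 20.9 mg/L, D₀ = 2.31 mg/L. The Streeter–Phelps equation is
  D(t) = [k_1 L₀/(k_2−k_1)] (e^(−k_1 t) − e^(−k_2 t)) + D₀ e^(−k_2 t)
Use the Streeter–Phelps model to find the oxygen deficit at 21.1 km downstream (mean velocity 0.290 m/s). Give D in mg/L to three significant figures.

Travel time t = x/v = 21.1 km / (0.290 m/s) = 21100 m / 0.290 m/s = 72760 s = 0.8421 d.
k_1 L₀/(k_2−k_1) = 0.354×20.9/(2.00−0.354) = 7.399/1.646 = 4.495 mg/L.
e^(−k_1 t) = e^(−0.354×0.8421) = 0.7422; e^(−k_2 t) = e^(−2.00×0.8421) = 0.1856.
D = 4.495 × (0.7422 − 0.1856) + 2.31 × 0.1856 = 2.502 + 0.4287 = 2.931 mg/L.

D ≈ 2.93 mg/L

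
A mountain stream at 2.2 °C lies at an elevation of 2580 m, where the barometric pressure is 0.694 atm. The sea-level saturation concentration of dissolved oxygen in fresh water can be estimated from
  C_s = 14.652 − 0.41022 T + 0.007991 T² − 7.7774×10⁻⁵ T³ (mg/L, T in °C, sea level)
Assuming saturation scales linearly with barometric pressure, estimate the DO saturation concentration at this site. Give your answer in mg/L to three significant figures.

At sea level: C_s = 14.652 − 0.41022×2.2 + 0.007991×2.2² − 7.7774×10⁻⁵×2.2³ = 13.79 mg/L.
Pressure correction: C_s' = 13.79 × 0.694 = 9.568 mg/L.

C_s ≈ 9.57 mg/L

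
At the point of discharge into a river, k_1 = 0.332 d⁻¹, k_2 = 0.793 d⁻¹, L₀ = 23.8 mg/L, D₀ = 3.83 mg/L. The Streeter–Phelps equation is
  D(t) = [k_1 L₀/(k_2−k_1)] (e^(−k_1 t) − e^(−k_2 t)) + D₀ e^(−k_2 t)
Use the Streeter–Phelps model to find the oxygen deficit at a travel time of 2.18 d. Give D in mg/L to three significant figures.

k_1 L₀/(k_2−k_1) = 0.332×23.8/(0.793−0.332) = 7.902/0.4610 = 17.14 mg/L.
e^(−k_1 t) = e^(−0.332×2.180) = 0.4849; e^(−k_2 t) = e^(−0.793×2.180) = 0.1775.
D = 17.14 × (0.4849 − 0.1775) + 3.83 × 0.1775 = 5.269 + 0.6799 = 5.949 mg/L.

D ≈ 5.95 mg/L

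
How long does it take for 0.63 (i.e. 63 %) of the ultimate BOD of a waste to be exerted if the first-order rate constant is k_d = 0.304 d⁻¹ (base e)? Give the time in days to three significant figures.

t ≈ 3.27 d

y/L₀ = 1 − e^(−k_d t) = 0.63 ⇒ e^(−k_d t) = 0.370
t = −ln(0.370) / 0.304 = 0.9943 / 0.304 = 3.271 d.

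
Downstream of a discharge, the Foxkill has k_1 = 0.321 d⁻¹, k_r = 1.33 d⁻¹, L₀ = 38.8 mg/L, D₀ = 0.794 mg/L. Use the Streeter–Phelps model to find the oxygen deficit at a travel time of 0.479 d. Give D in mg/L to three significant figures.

D ≈ 4.48 mg/L

k_1 L₀/(k_r−k_1) = 0.321×38.8/(1.33−0.321) = 12.45/1.009 = 12.34 mg/L.
e^(−k_1 t) = e^(−0.321×0.4790) = 0.8575; e^(−k_r t) = e^(−1.33×0.4790) = 0.5288.
D = 12.34 × (0.8575 − 0.5288) + 0.794 × 0.5288 = 4.057 + 0.4199 = 4.477 mg/L.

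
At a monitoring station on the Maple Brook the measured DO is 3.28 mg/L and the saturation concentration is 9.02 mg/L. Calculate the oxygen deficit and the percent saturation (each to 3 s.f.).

D = C_s − C = 9.02 − 3.28 = 5.74 mg/L.
% saturation = 3.28/9.02 × 100 = 36.4 %.

D ≈ 5.74 mg/L; 36.4 % saturation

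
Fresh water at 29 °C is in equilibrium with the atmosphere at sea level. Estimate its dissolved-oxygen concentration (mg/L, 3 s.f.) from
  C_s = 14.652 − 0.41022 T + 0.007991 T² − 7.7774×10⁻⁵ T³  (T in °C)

C_s = 14.652 − 0.41022×29 + 0.007991×29² − 7.7774×10⁻⁵×29³ = 7.579 mg/L.

C_s ≈ 7.58 mg/L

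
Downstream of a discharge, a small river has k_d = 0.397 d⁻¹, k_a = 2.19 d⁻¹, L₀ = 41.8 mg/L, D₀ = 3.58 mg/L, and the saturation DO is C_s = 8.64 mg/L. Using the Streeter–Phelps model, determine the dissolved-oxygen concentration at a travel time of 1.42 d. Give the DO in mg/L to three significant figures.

DO ≈ 3.63 mg/L

k_d L₀/(k_a−k_d) = 0.397×41.8/(2.19−0.397) = 16.59/1.793 = 9.255 mg/L.
e^(−k_d t) = e^(−0.397×1.420) = 0.5691; e^(−k_a t) = e^(−2.19×1.420) = 0.04461.
D = 9.255 × (0.5691 − 0.04461) + 3.58 × 0.04461 = 4.854 + 0.1597 = 5.014 mg/L.
DO = C_s − D = 8.64 − 5.014 = 3.626 mg/L.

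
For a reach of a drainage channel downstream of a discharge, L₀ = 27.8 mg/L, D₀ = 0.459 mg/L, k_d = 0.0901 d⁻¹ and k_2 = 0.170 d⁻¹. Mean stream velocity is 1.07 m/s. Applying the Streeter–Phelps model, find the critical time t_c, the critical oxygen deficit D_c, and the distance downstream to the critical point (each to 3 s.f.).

At the critical point dD/dt = 0, so k_d L₀ e^(−k_d t) = k_2 D. Substituting D(t) from the Streeter–Phelps equation and solving for t gives
t_c = ln[(k_2/k_d)(1 − D₀(k_2−k_d)/(k_d L₀))] / (k_2−k_d).
Here k_2−k_d = 0.07990 d⁻¹ and 1 − D₀(k_2−k_d)/(k_d L₀) = 1 − 0.459×0.07990/(0.0901×27.8) = 0.9854, so
t_c = ln(1.887 × 0.9854) / 0.07990 = 0.6201 / 0.07990 = 7.761 d.
D_c = (k_d/k_2) L₀ e^(−k_d t_c) = (0.0901/0.170) × 27.8 × e^(−0.0901×7.761) = 0.5300 × 27.8 × 0.4969 = 7.322 mg/L.
x_c = v t_c = 1.07 m/s × 7.761 d × 86400 s/d = 717500 m ≈ 718 km.

t_c ≈ 7.76 d; D_c ≈ 7.32 mg/L; x_c ≈ 718 km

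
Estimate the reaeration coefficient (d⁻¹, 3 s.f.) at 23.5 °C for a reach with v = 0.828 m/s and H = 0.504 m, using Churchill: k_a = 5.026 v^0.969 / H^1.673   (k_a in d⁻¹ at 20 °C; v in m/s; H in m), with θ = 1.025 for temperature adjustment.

k_a ≈ 14.4 d⁻¹

k_a(20) = 5.026 × 0.828^0.969 / 0.504^1.673 = 5.026 × 0.8329 / 0.3178 = 13.17 d⁻¹.
k_a(23.5) = 13.17 × 1.025^(23.5−20) = 13.17 × 1.090 = 14.36 d⁻¹.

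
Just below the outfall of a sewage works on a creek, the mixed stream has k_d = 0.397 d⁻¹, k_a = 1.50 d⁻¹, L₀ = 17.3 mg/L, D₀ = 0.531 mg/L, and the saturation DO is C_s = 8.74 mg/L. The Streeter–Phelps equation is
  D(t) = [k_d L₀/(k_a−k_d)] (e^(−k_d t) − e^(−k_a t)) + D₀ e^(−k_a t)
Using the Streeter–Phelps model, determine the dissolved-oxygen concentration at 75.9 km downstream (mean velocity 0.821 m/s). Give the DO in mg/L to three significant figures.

DO ≈ 5.81 mg/L

Travel time t = x/v = 75.9 km / (0.821 m/s) = 75900 m / 0.821 m/s = 92450 s = 1.070 d.
k_d L₀/(k_a−k_d) = 0.397×17.3/(1.50−0.397) = 6.868/1.103 = 6.227 mg/L.
e^(−k_d t) = e^(−0.397×1.070) = 0.6539; e^(−k_a t) = e^(−1.50×1.070) = 0.2009.
D = 6.227 × (0.6539 − 0.2009) + 0.531 × 0.2009 = 2.821 + 0.1067 = 2.927 mg/L.
DO = C_s − D = 8.74 − 2.927 = 5.813 mg/L.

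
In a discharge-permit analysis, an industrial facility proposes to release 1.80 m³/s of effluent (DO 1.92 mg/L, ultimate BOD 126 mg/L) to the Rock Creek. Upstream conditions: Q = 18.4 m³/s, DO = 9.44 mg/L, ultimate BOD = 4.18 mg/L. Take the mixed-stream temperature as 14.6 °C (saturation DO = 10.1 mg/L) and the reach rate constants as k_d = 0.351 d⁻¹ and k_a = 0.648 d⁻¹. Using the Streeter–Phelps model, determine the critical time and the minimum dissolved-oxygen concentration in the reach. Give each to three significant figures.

Mixed DO = (18.4×9.44 + 1.80×1.92)/(18.4+1.80) = 177.2/20.20 = 8.770 mg/L.
Mixed L₀ = (18.4×4.18 + 1.80×126)/(20.20) = 303.7/20.20 = 15.04 mg/L.
Initial deficit D₀ = C_s − DO₀ = 10.1 − 8.770 = 1.330 mg/L.
t_c = (1/0.2970) ln[(0.648/0.351)(1 − 1.330×0.2970/(0.351×15.04))] = 3.367 × ln(1.708) = 1.802 d.
D_c = (0.351/0.648) × 15.04 × e^(−0.351×1.802) = 0.5417 × 15.04 × 0.5312 = 4.326 mg/L.
Minimum DO = 10.1 − 4.326 = 5.774 mg/L.

t_c ≈ 1.80 d; minimum DO ≈ 5.77 mg/L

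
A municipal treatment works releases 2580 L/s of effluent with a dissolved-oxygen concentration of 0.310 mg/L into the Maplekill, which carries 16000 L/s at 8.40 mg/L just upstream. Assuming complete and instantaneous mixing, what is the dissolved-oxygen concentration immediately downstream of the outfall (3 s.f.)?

7.28 mg/L

Flow-weighted mixing: C = (Q_r C_r + Q_w C_w)/(Q_r + Q_w)
= (16000×8.40 + 2580×0.310)/(16000 + 2580) = 135200/18580 = 7.277 mg/L.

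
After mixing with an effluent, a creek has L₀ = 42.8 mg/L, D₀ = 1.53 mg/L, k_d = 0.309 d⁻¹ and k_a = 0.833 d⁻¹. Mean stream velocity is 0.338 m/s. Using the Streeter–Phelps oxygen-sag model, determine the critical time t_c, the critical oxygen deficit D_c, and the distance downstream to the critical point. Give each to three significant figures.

t_c ≈ 1.77 d; D_c ≈ 9.18 mg/L; x_c ≈ 51.8 km

t_c = [1/(k_a−k_d)] ln[(k_a/k_d)(1 − D₀(k_a−k_d)/(k_d L₀))]
= [1/(0.833−0.309)] ln[(0.833/0.309)(1 − 1.53×0.5240/(0.309×42.8))]
= (1/0.5240) ln[2.696 × 0.9394] = 1.908 × ln(2.532) = 1.908 × 0.9292 = 1.773 d.
D_c = (k_d/k_a) L₀ e^(−k_d t_c) = (0.309/0.833) × 42.8 × e^(−0.309×1.773) = 0.3709 × 42.8 × 0.5782 = 9.179 mg/L.
x_c = v t_c = 0.338 m/s × 1.773 d × 86400 s/d = 51780 m ≈ 51.8 km.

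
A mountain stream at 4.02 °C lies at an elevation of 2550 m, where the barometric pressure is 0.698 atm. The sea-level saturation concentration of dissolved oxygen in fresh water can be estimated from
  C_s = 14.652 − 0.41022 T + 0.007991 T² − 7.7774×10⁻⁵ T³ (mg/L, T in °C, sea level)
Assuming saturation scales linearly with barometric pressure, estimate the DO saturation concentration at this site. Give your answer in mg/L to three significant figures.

At sea level: C_s = 14.652 − 0.41022×4.02 + 0.007991×4.02² − 7.7774×10⁻⁵×4.02³ = 13.13 mg/L.
Pressure correction: C_s' = 13.13 × 0.698 = 9.163 mg/L.

C_s ≈ 9.16 mg/L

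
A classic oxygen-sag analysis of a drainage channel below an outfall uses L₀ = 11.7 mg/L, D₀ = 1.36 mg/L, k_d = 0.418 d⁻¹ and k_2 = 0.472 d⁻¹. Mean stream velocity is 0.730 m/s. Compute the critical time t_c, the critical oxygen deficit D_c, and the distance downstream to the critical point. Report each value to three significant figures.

t_c = [1/(k_2−k_d)] ln[(k_2/k_d)(1 − D₀(k_2−k_d)/(k_d L₀))]
= [1/(0.472−0.418)] ln[(0.472/0.418)(1 − 1.36×0.05400/(0.418×11.7))]
= (1/0.05400) ln[1.129 × 0.9850] = 18.52 × ln(1.112) = 18.52 × 0.1064 = 1.970 d.
L(t_c) = L₀ e^(−k_d t_c) = 11.7 × 0.4390 = 5.136 mg/L, and at the critical point k_2 D_c = k_d L, so D_c = (0.418/0.472) × 5.136 = 4.548 mg/L.
x_c = v t_c = 0.730 m/s × 1.970 d × 86400 s/d = 124200 m ≈ 124 km.

t_c ≈ 1.97 d; D_c ≈ 4.55 mg/L; x_c ≈ 124 km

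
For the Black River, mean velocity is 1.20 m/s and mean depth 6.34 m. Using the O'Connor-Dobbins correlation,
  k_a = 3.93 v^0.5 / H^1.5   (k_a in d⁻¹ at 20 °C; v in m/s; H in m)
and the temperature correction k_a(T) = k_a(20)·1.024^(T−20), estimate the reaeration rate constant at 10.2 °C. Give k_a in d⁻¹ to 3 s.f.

k_a ≈ 0.214 d⁻¹

k_a(20) = 3.93 × 1.20^0.5 / 6.34^1.5 = 3.93 × 1.095 / 15.96 = 0.2697 d⁻¹.
k_a(10.2) = 0.2697 × 1.024^(10.2−20) = 0.2697 × 0.7926 = 0.2138 d⁻¹.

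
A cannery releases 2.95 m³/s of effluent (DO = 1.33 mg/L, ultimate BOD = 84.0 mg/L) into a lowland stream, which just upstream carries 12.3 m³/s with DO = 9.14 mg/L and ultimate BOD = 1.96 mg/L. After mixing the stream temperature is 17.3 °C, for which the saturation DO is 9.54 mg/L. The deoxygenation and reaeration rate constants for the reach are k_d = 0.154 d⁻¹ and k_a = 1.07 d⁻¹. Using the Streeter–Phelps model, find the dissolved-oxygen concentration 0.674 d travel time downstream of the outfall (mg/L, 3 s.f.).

DO ≈ 7.37 mg/L

Mixed DO = (12.3×9.14 + 2.95×1.33)/(12.3+2.95) = 116.3/15.25 = 7.629 mg/L.
Mixed L₀ = (12.3×1.96 + 2.95×84.0)/(15.25) = 271.9/15.25 = 17.83 mg/L.
Initial deficit D₀ = C_s − DO₀ = 9.54 − 7.629 = 1.911 mg/L.
D(0.674) = [0.154×17.83/(1.07−0.154)](e^(−0.154×0.674) − e^(−1.07×0.674)) + 1.911 e^(−1.07×0.674)
= 2.998 × (0.9014 − 0.4862) + 1.911 × 0.4862 = 2.174 mg/L.
DO = 9.54 − 2.174 = 7.366 mg/L.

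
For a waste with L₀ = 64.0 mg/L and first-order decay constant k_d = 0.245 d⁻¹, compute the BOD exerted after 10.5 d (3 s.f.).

y_t = L₀(1 − e^(−k_d t)) = 64.0 × (1 − e^(−0.245×10.5))
= 64.0 × (1 − 0.07634) = 64.0 × 0.9237 = 59.11 mg/L.

y ≈ 59.1 mg/L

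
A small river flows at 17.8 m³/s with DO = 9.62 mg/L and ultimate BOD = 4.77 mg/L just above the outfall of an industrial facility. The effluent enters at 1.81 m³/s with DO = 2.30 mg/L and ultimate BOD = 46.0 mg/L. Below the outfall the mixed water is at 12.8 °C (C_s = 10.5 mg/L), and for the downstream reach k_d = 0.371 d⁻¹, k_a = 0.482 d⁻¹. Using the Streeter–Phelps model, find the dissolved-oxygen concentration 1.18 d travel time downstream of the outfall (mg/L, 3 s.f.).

DO ≈ 7.35 mg/L

Mixed DO = (17.8×9.62 + 1.81×2.30)/(17.8+1.81) = 175.4/19.61 = 8.944 mg/L.
Mixed L₀ = (17.8×4.77 + 1.81×46.0)/(19.61) = 168.2/19.61 = 8.576 mg/L.
Initial deficit D₀ = C_s − DO₀ = 10.5 − 8.944 = 1.556 mg/L.
D(1.18) = [0.371×8.576/(0.482−0.371)](e^(−0.371×1.18) − e^(−0.482×1.18)) + 1.556 e^(−0.482×1.18)
= 28.66 × (0.6455 − 0.5662) + 1.556 × 0.5662 = 3.152 mg/L.
DO = 10.5 − 3.152 = 7.348 mg/L.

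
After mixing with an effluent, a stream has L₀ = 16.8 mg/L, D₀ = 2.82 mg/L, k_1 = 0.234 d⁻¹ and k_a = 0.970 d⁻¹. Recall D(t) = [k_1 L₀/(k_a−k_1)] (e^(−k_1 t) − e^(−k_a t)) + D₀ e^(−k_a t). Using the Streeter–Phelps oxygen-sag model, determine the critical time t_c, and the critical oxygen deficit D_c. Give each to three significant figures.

t_c ≈ 0.912 d; D_c ≈ 3.27 mg/L

With k_a/k_1 = 4.145 and 1 − D₀(k_a−k_1)/(k_1 L₀) = 0.4720,
t_c = ln(4.145 × 0.4720) / (0.970 − 0.234) = ln(1.957) / 0.7360 = 0.6713/0.7360 = 0.9121 d.
L(t_c) = L₀ e^(−k_1 t_c) = 16.8 × 0.8078 = 13.57 mg/L, and at the critical point k_a D_c = k_1 L, so D_c = (0.234/0.970) × 13.57 = 3.274 mg/L.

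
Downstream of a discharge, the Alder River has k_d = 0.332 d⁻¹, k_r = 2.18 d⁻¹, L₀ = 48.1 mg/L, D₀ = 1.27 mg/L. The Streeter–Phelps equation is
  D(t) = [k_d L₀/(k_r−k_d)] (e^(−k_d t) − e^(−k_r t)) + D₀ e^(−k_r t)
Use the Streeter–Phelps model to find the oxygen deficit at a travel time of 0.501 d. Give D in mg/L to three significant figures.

k_d L₀/(k_r−k_d) = 0.332×48.1/(2.18−0.332) = 15.97/1.848 = 8.641 mg/L.
e^(−k_d t) = e^(−0.332×0.5010) = 0.8468; e^(−k_r t) = e^(−2.18×0.5010) = 0.3355.
D = 8.641 × (0.8468 − 0.3355) + 1.27 × 0.3355 = 4.418 + 0.4261 = 4.844 mg/L.

D ≈ 4.84 mg/L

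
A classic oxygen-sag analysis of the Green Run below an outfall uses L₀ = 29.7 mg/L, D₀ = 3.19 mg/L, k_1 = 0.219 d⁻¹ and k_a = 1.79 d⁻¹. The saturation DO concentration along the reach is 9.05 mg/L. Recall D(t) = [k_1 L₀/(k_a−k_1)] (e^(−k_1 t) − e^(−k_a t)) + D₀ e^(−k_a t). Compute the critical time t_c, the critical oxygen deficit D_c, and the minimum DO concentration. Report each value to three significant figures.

At the critical point dD/dt = 0, so k_1 L₀ e^(−k_1 t) = k_a D. Substituting D(t) from the Streeter–Phelps equation and solving for t gives
t_c = ln[(k_a/k_1)(1 − D₀(k_a−k_1)/(k_1 L₀))] / (k_a−k_1).
Here k_a−k_1 = 1.571 d⁻¹ and 1 − D₀(k_a−k_1)/(k_1 L₀) = 1 − 3.19×1.571/(0.219×29.7) = 0.2295, so
t_c = ln(8.174 × 0.2295) / 1.571 = 0.6291 / 1.571 = 0.4004 d.
L(t_c) = L₀ e^(−k_1 t_c) = 29.7 × 0.9160 = 27.21 mg/L, and at the critical point k_a D_c = k_1 L, so D_c = (0.219/1.79) × 27.21 = 3.329 mg/L.
Minimum DO = C_s − D_c = 9.05 − 3.329 = 5.721 mg/L.

t_c ≈ 0.400 d; D_c ≈ 3.33 mg/L; min DO ≈ 5.72 mg/L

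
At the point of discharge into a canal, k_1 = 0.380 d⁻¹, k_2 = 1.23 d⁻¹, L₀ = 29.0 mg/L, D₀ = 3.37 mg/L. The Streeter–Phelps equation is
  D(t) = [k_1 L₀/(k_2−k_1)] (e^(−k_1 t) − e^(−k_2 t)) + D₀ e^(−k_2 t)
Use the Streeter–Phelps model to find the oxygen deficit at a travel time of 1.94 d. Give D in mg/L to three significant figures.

D ≈ 5.32 mg/L

k_1 L₀/(k_2−k_1) = 0.380×29.0/(1.23−0.380) = 11.02/0.8500 = 12.96 mg/L.
e^(−k_1 t) = e^(−0.380×1.940) = 0.4785; e^(−k_2 t) = e^(−1.23×1.940) = 0.09198.
D = 12.96 × (0.4785 − 0.09198) + 3.37 × 0.09198 = 5.011 + 0.3100 = 5.320 mg/L.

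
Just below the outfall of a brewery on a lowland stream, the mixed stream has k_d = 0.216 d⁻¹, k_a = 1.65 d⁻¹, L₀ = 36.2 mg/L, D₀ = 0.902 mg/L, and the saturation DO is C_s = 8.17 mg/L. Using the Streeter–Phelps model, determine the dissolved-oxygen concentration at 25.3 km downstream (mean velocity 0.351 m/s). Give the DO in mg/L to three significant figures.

Travel time t = x/v = 25.3 km / (0.351 m/s) = 25300 m / 0.351 m/s = 72080 s = 0.8343 d.
k_d L₀/(k_a−k_d) = 0.216×36.2/(1.65−0.216) = 7.819/1.434 = 5.453 mg/L.
e^(−k_d t) = e^(−0.216×0.8343) = 0.8351; e^(−k_a t) = e^(−1.65×0.8343) = 0.2525.
D = 5.453 × (0.8351 − 0.2525) + 0.902 × 0.2525 = 3.177 + 0.2277 = 3.405 mg/L.
DO = C_s − D = 8.17 − 3.405 = 4.765 mg/L.

DO ≈ 4.77 mg/L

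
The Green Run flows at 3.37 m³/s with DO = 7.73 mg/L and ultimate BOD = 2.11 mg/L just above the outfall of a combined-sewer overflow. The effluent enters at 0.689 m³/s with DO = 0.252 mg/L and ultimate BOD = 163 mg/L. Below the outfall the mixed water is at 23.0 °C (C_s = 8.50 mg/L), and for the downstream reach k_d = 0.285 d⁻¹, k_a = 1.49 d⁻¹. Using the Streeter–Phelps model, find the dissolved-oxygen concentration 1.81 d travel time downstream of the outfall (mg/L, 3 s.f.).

Mixed DO = (3.37×7.73 + 0.689×0.252)/(3.37+0.689) = 26.22/4.059 = 6.461 mg/L.
Mixed L₀ = (3.37×2.11 + 0.689×163)/(4.059) = 119.4/4.059 = 29.42 mg/L.
Initial deficit D₀ = C_s − DO₀ = 8.50 − 6.461 = 2.039 mg/L.
D(1.81) = [0.285×29.42/(1.49−0.285)](e^(−0.285×1.81) − e^(−1.49×1.81)) + 2.039 e^(−1.49×1.81)
= 6.958 × (0.5970 − 0.06741) + 2.039 × 0.06741 = 3.822 mg/L.
DO = 8.50 − 3.822 = 4.678 mg/L.

DO ≈ 4.68 mg/L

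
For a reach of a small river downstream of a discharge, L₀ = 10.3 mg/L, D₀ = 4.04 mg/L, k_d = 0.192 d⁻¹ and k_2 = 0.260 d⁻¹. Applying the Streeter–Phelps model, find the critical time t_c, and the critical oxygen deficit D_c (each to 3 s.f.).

At the critical point dD/dt = 0, so k_d L₀ e^(−k_d t) = k_2 D. Substituting D(t) from the Streeter–Phelps equation and solving for t gives
t_c = ln[(k_2/k_d)(1 − D₀(k_2−k_d)/(k_d L₀))] / (k_2−k_d).
Here k_2−k_d = 0.06800 d⁻¹ and 1 − D₀(k_2−k_d)/(k_d L₀) = 1 − 4.04×0.06800/(0.192×10.3) = 0.8611, so
t_c = ln(1.354 × 0.8611) / 0.06800 = 0.1536 / 0.06800 = 2.259 d.
D_c = (k_d/k_2) L₀ e^(−k_d t_c) = (0.192/0.260) × 10.3 × e^(−0.192×2.259) = 0.7385 × 10.3 × 0.6481 = 4.929 mg/L.

t_c ≈ 2.26 d; D_c ≈ 4.93 mg/L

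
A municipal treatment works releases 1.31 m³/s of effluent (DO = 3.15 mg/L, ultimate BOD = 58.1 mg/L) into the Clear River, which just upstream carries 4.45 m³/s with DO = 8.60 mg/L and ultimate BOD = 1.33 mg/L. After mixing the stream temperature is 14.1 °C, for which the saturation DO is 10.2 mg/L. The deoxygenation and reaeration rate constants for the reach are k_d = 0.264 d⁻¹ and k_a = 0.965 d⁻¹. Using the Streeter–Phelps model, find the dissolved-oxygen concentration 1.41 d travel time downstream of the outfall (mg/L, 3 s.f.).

DO ≈ 7.15 mg/L

Mixed DO = (4.45×8.60 + 1.31×3.15)/(4.45+1.31) = 42.40/5.760 = 7.361 mg/L.
Mixed L₀ = (4.45×1.33 + 1.31×58.1)/(5.760) = 82.03/5.760 = 14.24 mg/L.
Initial deficit D₀ = C_s − DO₀ = 10.2 − 7.361 = 2.839 mg/L.
D(1.41) = [0.264×14.24/(0.965−0.264)](e^(−0.264×1.41) − e^(−0.965×1.41)) + 2.839 e^(−0.965×1.41)
= 5.363 × (0.6892 − 0.2565) + 2.839 × 0.2565 = 3.049 mg/L.
DO = 10.2 − 3.049 = 7.151 mg/L.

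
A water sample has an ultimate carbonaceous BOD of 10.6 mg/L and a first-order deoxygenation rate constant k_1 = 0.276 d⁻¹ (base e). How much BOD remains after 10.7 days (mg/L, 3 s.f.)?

L_t = L₀ e^(−k_1 t) = 10.6 × e^(−0.276×10.7) = 10.6 × 0.05217 = 0.5530 mg/L.

L ≈ 0.553 mg/L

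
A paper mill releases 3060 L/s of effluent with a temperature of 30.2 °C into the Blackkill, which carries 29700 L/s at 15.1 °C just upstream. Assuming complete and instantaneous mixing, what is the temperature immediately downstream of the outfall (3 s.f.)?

16.5 °C

Flow-weighted mixing: C = (Q_r C_r + Q_w C_w)/(Q_r + Q_w)
= (29700×15.1 + 3060×30.2)/(29700 + 3060) = 540900/32760 = 16.51 °C.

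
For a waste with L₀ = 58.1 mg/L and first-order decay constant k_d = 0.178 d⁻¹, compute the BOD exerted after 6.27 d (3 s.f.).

y_t = L₀(1 − e^(−k_d t)) = 58.1 × (1 − e^(−0.178×6.27))
= 58.1 × (1 − 0.3276) = 58.1 × 0.6724 = 39.07 mg/L.

y ≈ 39.1 mg/L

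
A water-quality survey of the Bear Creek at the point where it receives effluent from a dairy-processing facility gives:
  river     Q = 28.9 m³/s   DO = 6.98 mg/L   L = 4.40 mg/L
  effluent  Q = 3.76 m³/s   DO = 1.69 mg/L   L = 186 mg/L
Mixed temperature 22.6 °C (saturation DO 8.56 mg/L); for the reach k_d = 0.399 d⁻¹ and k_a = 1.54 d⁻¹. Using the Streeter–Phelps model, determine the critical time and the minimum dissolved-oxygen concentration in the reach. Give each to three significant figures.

Mixed DO = (28.9×6.98 + 3.76×1.69)/(28.9+3.76) = 208.1/32.66 = 6.371 mg/L.
Mixed L₀ = (28.9×4.40 + 3.76×186)/(32.66) = 826.5/32.66 = 25.31 mg/L.
Initial deficit D₀ = C_s − DO₀ = 8.56 − 6.371 = 2.189 mg/L.
t_c = (1/1.141) ln[(1.54/0.399)(1 − 2.189×1.141/(0.399×25.31))] = 0.8764 × ln(2.905) = 0.9346 d.
D_c = (0.399/1.54) × 25.31 × e^(−0.399×0.9346) = 0.2591 × 25.31 × 0.6887 = 4.516 mg/L.
Minimum DO = 8.56 − 4.516 = 4.044 mg/L.

t_c ≈ 0.935 d; minimum DO ≈ 4.04 mg/L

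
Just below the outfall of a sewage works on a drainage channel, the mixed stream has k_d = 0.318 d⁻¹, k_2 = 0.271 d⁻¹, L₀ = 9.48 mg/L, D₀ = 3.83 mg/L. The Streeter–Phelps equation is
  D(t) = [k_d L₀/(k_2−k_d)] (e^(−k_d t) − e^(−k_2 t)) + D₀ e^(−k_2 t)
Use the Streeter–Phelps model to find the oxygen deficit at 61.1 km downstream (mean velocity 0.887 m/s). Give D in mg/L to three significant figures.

Travel time t = x/v = 61.1 km / (0.887 m/s) = 61100 m / 0.887 m/s = 68880 s = 0.7973 d.
k_d L₀/(k_2−k_d) = 0.318×9.48/(0.271−0.318) = 3.015/-0.04700 = -64.14 mg/L.
e^(−k_d t) = e^(−0.318×0.7973) = 0.7761; e^(−k_2 t) = e^(−0.271×0.7973) = 0.8057.
D = -64.14 × (0.7761 − 0.8057) + 3.83 × 0.8057 = 1.901 + 3.086 = 4.986 mg/L.

D ≈ 4.99 mg/L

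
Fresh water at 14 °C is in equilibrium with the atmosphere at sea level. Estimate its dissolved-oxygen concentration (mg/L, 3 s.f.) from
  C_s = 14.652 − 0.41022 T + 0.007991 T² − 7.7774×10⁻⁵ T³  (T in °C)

C_s ≈ 10.3 mg/L

C_s = 14.652 − 0.41022×14 + 0.007991×14² − 7.7774×10⁻⁵×14³ = 10.26 mg/L.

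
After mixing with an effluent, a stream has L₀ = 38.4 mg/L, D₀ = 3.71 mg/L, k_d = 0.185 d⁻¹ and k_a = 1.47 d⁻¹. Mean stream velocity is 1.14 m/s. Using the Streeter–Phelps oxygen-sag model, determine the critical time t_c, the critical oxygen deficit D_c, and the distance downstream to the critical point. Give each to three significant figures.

At the critical point dD/dt = 0, so k_d L₀ e^(−k_d t) = k_a D. Substituting D(t) from the Streeter–Phelps equation and solving for t gives
t_c = ln[(k_a/k_d)(1 − D₀(k_a−k_d)/(k_d L₀))] / (k_a−k_d).
Here k_a−k_d = 1.285 d⁻¹ and 1 − D₀(k_a−k_d)/(k_d L₀) = 1 − 3.71×1.285/(0.185×38.4) = 0.3289, so
t_c = ln(7.946 × 0.3289) / 1.285 = 0.9607 / 1.285 = 0.7476 d.
D_c = (k_d/k_a) L₀ e^(−k_d t_c) = (0.185/1.47) × 38.4 × e^(−0.185×0.7476) = 0.1259 × 38.4 × 0.8708 = 4.208 mg/L.
x_c = v t_c = 1.14 m/s × 0.7476 d × 86400 s/d = 73640 m ≈ 73.6 km.

t_c ≈ 0.748 d; D_c ≈ 4.21 mg/L; x_c ≈ 73.6 km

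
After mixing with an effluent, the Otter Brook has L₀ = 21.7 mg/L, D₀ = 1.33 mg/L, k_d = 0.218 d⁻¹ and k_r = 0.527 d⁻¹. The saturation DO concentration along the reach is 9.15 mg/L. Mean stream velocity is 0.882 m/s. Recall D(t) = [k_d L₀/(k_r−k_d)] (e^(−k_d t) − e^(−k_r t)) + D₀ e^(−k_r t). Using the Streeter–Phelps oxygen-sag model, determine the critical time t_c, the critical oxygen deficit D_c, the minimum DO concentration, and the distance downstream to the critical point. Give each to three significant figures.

t_c = [1/(k_r−k_d)] ln[(k_r/k_d)(1 − D₀(k_r−k_d)/(k_d L₀))]
= [1/(0.527−0.218)] ln[(0.527/0.218)(1 − 1.33×0.3090/(0.218×21.7))]
= (1/0.3090) ln[2.417 × 0.9131] = 3.236 × ln(2.207) = 3.236 × 0.7918 = 2.563 d.
D_c = (k_d/k_r) L₀ e^(−k_d t_c) = (0.218/0.527) × 21.7 × e^(−0.218×2.563) = 0.4137 × 21.7 × 0.5720 = 5.134 mg/L.
Minimum DO = C_s − D_c = 9.15 − 5.134 = 4.016 mg/L.
x_c = v t_c = 0.882 m/s × 2.563 d × 86400 s/d = 195300 m ≈ 195 km.

t_c ≈ 2.56 d; D_c ≈ 5.13 mg/L; min DO ≈ 4.02 mg/L; x_c ≈ 195 km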